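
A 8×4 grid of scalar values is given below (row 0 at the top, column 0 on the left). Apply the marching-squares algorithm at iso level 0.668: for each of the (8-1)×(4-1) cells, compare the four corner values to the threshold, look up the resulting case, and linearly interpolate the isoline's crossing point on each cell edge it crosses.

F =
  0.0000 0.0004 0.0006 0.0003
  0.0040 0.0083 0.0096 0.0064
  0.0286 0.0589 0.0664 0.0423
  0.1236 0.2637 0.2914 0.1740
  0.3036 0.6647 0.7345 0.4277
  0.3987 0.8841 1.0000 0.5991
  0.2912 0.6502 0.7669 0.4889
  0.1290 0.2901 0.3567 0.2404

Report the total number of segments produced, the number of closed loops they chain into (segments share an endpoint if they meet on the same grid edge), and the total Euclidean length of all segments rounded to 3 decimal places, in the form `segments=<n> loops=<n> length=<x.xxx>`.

cell (3,1): code 0100 → (3.850,2.000)–(4.000,1.047)
cell (3,2): code 1000 → (4.000,2.217)–(3.850,2.000)
cell (4,0): code 0100 → (4.015,1.000)–(5.000,0.555)
cell (4,1): code 1110 → (4.000,1.047)–(4.015,1.000)
cell (4,2): code 1001 → (5.000,2.828)–(4.000,2.217)
cell (5,0): code 0010 → (5.000,0.555)–(5.924,1.000)
cell (5,1): code 0111 → (5.924,1.000)–(6.000,1.153)
cell (5,2): code 1001 → (6.000,2.356)–(5.000,2.828)
cell (6,1): code 0010 → (6.000,1.153)–(6.241,2.000)
cell (6,2): code 0001 → (6.241,2.000)–(6.000,2.356)
total: 10 segments, chained into 1 closed loop(s), length Σ = 7.143557

segments=10 loops=1 length=7.144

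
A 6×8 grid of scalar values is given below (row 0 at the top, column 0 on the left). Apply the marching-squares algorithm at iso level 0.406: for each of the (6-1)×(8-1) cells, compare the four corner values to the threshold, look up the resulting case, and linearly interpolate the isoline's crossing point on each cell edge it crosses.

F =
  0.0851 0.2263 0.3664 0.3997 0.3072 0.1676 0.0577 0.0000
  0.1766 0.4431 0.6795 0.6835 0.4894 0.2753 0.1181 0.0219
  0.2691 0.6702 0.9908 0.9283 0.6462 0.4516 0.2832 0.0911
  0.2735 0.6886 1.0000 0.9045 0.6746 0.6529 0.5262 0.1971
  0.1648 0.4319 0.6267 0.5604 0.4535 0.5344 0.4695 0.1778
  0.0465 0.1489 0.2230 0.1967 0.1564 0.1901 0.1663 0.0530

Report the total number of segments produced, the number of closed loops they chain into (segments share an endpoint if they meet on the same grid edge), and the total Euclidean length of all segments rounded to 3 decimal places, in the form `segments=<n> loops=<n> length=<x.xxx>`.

cell (0,0): code 0100 → (0.829,1.000)–(1.000,0.861)
cell (0,1): code 1100 → (0.126,2.000)–(0.829,1.000)
cell (0,2): code 1100 → (0.022,3.000)–(0.126,2.000)
cell (0,3): code 1100 → (0.542,4.000)–(0.022,3.000)
cell (0,4): code 1000 → (1.000,4.390)–(0.542,4.000)
cell (1,0): code 0110 → (1.000,0.861)–(2.000,0.341)
cell (1,4): code 1101 → (1.741,5.000)–(1.000,4.390)
cell (1,5): code 1000 → (2.000,5.271)–(1.741,5.000)
cell (2,0): code 0110 → (2.000,0.341)–(3.000,0.319)
cell (2,5): code 1101 → (2.505,6.000)–(2.000,5.271)
cell (2,6): code 1000 → (3.000,6.365)–(2.505,6.000)
cell (3,0): code 0110 → (3.000,0.319)–(4.000,0.903)
cell (3,6): code 1001 → (4.000,6.218)–(3.000,6.365)
cell (4,0): code 0010 → (4.000,0.903)–(4.092,1.000)
cell (4,1): code 0011 → (4.092,1.000)–(4.547,2.000)
cell (4,2): code 0011 → (4.547,2.000)–(4.425,3.000)
cell (4,3): code 0011 → (4.425,3.000)–(4.160,4.000)
cell (4,4): code 0011 → (4.160,4.000)–(4.373,5.000)
cell (4,5): code 0011 → (4.373,5.000)–(4.209,6.000)
cell (4,6): code 0001 → (4.209,6.000)–(4.000,6.218)
total: 20 segments, chained into 1 closed loop(s), length Σ = 16.920772

segments=20 loops=1 length=16.921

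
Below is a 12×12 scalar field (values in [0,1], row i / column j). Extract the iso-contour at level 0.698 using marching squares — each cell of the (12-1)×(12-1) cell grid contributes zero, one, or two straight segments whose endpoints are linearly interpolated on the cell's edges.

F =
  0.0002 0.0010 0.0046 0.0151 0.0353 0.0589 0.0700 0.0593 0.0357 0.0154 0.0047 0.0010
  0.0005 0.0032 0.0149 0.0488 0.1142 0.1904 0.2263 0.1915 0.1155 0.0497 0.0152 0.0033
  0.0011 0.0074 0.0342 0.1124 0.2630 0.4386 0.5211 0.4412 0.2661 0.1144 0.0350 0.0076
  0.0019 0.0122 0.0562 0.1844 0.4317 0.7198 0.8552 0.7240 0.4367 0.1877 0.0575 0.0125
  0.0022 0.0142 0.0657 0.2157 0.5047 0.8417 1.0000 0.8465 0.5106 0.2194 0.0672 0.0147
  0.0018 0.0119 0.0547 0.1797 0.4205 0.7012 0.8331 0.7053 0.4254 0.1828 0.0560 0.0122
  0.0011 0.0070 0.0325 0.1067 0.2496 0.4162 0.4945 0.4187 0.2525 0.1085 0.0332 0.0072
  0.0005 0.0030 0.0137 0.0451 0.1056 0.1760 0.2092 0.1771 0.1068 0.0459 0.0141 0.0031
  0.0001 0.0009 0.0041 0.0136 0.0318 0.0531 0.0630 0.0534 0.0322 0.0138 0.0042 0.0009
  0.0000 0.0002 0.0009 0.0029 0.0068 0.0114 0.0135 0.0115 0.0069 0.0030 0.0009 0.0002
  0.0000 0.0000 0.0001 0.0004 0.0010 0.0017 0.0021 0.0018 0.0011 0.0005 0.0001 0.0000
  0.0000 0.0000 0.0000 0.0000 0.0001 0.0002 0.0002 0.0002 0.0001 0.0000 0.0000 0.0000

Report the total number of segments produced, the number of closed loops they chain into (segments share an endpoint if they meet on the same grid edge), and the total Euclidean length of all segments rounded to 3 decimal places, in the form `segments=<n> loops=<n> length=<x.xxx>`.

cell (2,4): code 0100 → (2.922,5.000)–(3.000,4.924)
cell (2,5): code 1100 → (2.529,6.000)–(2.922,5.000)
cell (2,6): code 1100 → (2.908,7.000)–(2.529,6.000)
cell (2,7): code 1000 → (3.000,7.090)–(2.908,7.000)
cell (3,4): code 0110 → (3.000,4.924)–(4.000,4.574)
cell (3,7): code 1001 → (4.000,7.442)–(3.000,7.090)
cell (4,4): code 0110 → (4.000,4.574)–(5.000,4.989)
cell (4,7): code 1001 → (5.000,7.026)–(4.000,7.442)
cell (5,4): code 0010 → (5.000,4.989)–(5.011,5.000)
cell (5,5): code 0011 → (5.011,5.000)–(5.399,6.000)
cell (5,6): code 0011 → (5.399,6.000)–(5.025,7.000)
cell (5,7): code 0001 → (5.025,7.000)–(5.000,7.026)
total: 12 segments, chained into 1 closed loop(s), length Σ = 8.859056

segments=12 loops=1 length=8.859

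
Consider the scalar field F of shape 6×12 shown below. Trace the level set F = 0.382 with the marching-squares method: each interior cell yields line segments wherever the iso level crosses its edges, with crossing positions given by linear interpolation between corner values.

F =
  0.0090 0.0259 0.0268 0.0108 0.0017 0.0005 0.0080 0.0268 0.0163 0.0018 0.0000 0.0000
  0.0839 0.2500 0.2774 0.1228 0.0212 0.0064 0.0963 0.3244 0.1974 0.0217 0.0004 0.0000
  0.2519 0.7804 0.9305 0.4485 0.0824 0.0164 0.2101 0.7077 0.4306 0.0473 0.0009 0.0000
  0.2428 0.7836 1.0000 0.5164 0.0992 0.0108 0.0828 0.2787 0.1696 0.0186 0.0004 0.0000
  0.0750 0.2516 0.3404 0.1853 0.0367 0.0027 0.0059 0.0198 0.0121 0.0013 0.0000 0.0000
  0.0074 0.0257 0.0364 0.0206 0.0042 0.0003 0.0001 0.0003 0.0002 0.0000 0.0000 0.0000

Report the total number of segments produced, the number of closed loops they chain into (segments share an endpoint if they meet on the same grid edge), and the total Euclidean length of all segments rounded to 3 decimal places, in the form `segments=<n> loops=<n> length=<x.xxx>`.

cell (1,0): code 0100 → (1.249,1.000)–(2.000,0.246)
cell (1,1): code 1100 → (1.160,2.000)–(1.249,1.000)
cell (1,2): code 1100 → (1.796,3.000)–(1.160,2.000)
cell (1,3): code 1000 → (2.000,3.182)–(1.796,3.000)
cell (1,6): code 0100 → (1.150,7.000)–(2.000,6.345)
cell (1,7): code 1100 → (1.792,8.000)–(1.150,7.000)
cell (1,8): code 1000 → (2.000,8.127)–(1.792,8.000)
cell (2,0): code 0110 → (2.000,0.246)–(3.000,0.257)
cell (2,3): code 1001 → (3.000,3.322)–(2.000,3.182)
cell (2,6): code 0010 → (2.000,6.345)–(2.759,7.000)
cell (2,7): code 0011 → (2.759,7.000)–(2.186,8.000)
cell (2,8): code 0001 → (2.186,8.000)–(2.000,8.127)
cell (3,0): code 0010 → (3.000,0.257)–(3.755,1.000)
cell (3,1): code 0011 → (3.755,1.000)–(3.937,2.000)
cell (3,2): code 0011 → (3.937,2.000)–(3.406,3.000)
cell (3,3): code 0001 → (3.406,3.000)–(3.000,3.322)
total: 16 segments, chained into 2 closed loop(s), length Σ = 14.146751

segments=16 loops=2 length=14.147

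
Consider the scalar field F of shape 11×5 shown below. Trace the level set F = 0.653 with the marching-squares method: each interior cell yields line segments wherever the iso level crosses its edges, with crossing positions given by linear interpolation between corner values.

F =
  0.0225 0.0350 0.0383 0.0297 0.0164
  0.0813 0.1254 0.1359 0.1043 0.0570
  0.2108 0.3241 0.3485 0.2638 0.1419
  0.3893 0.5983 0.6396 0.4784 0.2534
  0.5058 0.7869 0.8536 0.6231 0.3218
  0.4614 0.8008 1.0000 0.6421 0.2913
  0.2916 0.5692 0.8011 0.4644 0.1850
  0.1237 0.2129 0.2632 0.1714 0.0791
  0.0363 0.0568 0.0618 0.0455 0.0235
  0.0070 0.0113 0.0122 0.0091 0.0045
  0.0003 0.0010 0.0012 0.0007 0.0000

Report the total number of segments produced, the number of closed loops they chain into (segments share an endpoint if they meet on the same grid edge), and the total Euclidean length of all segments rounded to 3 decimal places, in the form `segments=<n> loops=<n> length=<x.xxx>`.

cell (3,0): code 0100 → (3.290,1.000)–(4.000,0.524)
cell (3,1): code 1100 → (3.063,2.000)–(3.290,1.000)
cell (3,2): code 1000 → (4.000,2.870)–(3.063,2.000)
cell (4,0): code 0110 → (4.000,0.524)–(5.000,0.565)
cell (4,2): code 1001 → (5.000,2.970)–(4.000,2.870)
cell (5,0): code 0010 → (5.000,0.565)–(5.638,1.000)
cell (5,1): code 0111 → (5.638,1.000)–(6.000,1.361)
cell (5,2): code 1001 → (6.000,2.440)–(5.000,2.970)
cell (6,1): code 0010 → (6.000,1.361)–(6.275,2.000)
cell (6,2): code 0001 → (6.275,2.000)–(6.000,2.440)
total: 10 segments, chained into 1 closed loop(s), length Σ = 8.795307

segments=10 loops=1 length=8.795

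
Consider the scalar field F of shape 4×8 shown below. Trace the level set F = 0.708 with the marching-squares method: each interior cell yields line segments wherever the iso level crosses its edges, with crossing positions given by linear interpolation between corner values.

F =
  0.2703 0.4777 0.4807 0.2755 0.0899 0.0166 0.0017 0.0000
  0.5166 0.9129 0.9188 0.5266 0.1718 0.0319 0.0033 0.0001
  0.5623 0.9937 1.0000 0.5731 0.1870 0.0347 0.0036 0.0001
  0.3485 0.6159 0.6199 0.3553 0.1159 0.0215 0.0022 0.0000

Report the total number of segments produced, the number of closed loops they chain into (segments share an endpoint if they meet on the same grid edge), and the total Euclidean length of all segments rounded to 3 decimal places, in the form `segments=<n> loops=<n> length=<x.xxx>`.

segments=8 loops=1 length=7.476

cell (0,0): code 0100 → (0.529,1.000)–(1.000,0.483)
cell (0,1): code 1100 → (0.519,2.000)–(0.529,1.000)
cell (0,2): code 1000 → (1.000,2.537)–(0.519,2.000)
cell (1,0): code 0110 → (1.000,0.483)–(2.000,0.338)
cell (1,2): code 1001 → (2.000,2.684)–(1.000,2.537)
cell (2,0): code 0010 → (2.000,0.338)–(2.756,1.000)
cell (2,1): code 0011 → (2.756,1.000)–(2.768,2.000)
cell (2,2): code 0001 → (2.768,2.000)–(2.000,2.684)
total: 8 segments, chained into 1 closed loop(s), length Σ = 7.475783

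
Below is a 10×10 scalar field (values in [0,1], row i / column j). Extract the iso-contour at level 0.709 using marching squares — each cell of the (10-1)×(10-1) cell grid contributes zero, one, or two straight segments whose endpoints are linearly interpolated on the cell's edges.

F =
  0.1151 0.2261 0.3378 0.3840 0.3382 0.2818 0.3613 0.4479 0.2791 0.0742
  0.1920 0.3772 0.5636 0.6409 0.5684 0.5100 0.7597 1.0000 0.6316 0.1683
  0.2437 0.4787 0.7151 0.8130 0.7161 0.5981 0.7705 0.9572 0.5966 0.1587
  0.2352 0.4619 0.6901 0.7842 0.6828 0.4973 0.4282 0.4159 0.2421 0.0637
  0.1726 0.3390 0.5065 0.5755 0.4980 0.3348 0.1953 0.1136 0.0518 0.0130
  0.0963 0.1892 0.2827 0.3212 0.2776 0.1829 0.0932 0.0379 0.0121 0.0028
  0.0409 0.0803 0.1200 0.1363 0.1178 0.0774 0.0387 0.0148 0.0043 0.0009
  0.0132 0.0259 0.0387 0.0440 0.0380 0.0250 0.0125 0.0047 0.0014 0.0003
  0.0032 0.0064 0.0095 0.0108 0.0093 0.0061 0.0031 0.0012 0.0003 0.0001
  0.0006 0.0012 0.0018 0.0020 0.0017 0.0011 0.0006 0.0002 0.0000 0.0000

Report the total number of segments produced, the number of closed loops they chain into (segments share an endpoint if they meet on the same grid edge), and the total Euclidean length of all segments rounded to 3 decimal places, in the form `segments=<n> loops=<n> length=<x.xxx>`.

cell (0,5): code 0100 → (0.873,6.000)–(1.000,5.797)
cell (0,6): code 1100 → (0.473,7.000)–(0.873,6.000)
cell (0,7): code 1000 → (1.000,7.790)–(0.473,7.000)
cell (1,1): code 0100 → (1.960,2.000)–(2.000,1.974)
cell (1,2): code 1100 → (1.396,3.000)–(1.960,2.000)
cell (1,3): code 1100 → (1.952,4.000)–(1.396,3.000)
cell (1,4): code 1000 → (2.000,4.060)–(1.952,4.000)
cell (1,5): code 0110 → (1.000,5.797)–(2.000,5.643)
cell (1,7): code 1001 → (2.000,7.688)–(1.000,7.790)
cell (2,1): code 0010 → (2.000,1.974)–(2.244,2.000)
cell (2,2): code 0111 → (2.244,2.000)–(3.000,2.201)
cell (2,3): code 1011 → (3.000,3.742)–(2.213,4.000)
cell (2,4): code 0001 → (2.213,4.000)–(2.000,4.060)
cell (2,5): code 0010 → (2.000,5.643)–(2.180,6.000)
cell (2,6): code 0011 → (2.180,6.000)–(2.459,7.000)
cell (2,7): code 0001 → (2.459,7.000)–(2.000,7.688)
cell (3,2): code 0010 → (3.000,2.201)–(3.360,3.000)
cell (3,3): code 0001 → (3.360,3.000)–(3.000,3.742)
total: 18 segments, chained into 2 closed loop(s), length Σ = 12.743331

segments=18 loops=2 length=12.743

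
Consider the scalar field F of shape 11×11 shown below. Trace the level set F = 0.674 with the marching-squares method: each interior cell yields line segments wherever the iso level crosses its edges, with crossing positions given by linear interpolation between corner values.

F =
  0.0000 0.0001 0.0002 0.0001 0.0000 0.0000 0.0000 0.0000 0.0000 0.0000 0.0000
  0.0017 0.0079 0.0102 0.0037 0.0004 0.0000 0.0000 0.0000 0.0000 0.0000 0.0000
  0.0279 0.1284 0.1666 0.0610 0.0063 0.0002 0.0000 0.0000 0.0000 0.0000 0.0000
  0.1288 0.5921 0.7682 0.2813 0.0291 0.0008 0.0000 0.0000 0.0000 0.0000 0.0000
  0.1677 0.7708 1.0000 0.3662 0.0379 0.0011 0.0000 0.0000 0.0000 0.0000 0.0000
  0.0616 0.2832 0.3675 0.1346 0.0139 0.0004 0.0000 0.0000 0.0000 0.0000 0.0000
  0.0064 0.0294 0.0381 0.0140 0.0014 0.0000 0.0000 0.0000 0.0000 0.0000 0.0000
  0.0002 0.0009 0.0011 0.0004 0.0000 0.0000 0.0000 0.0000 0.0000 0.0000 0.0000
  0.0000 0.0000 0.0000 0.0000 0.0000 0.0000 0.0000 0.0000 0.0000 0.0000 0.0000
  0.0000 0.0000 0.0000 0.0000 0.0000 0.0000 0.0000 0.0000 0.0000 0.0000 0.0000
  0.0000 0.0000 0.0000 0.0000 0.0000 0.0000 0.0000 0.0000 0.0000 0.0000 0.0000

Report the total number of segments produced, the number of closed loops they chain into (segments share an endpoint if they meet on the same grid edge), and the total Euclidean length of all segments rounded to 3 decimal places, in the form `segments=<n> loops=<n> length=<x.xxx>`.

segments=8 loops=1 length=5.107

cell (2,1): code 0100 → (2.843,2.000)–(3.000,1.465)
cell (2,2): code 1000 → (3.000,2.193)–(2.843,2.000)
cell (3,0): code 0100 → (3.458,1.000)–(4.000,0.839)
cell (3,1): code 1110 → (3.000,1.465)–(3.458,1.000)
cell (3,2): code 1001 → (4.000,2.514)–(3.000,2.193)
cell (4,0): code 0010 → (4.000,0.839)–(4.199,1.000)
cell (4,1): code 0011 → (4.199,1.000)–(4.515,2.000)
cell (4,2): code 0001 → (4.515,2.000)–(4.000,2.514)
total: 8 segments, chained into 1 closed loop(s), length Σ = 5.106866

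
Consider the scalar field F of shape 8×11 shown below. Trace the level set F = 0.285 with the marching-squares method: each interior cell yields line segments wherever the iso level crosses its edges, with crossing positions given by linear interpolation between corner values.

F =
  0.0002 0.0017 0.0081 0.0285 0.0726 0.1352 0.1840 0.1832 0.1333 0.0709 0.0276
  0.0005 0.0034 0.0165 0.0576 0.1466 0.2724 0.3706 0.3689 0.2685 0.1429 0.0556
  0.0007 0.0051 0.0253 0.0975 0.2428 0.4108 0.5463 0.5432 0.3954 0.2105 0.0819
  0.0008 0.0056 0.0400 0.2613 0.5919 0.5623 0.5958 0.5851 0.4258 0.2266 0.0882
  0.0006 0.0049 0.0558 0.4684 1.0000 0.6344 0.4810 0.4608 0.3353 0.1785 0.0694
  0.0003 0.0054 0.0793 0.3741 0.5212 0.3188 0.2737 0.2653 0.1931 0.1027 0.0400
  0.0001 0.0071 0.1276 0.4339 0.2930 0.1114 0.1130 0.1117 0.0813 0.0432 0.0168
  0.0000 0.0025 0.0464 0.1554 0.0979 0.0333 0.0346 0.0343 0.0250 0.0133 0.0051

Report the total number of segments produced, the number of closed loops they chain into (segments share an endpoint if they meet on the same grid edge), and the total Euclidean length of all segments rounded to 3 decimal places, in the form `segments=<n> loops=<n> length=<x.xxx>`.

segments=24 loops=1 length=19.132

cell (0,5): code 0100 → (0.541,6.000)–(1.000,5.128)
cell (0,6): code 1100 → (0.548,7.000)–(0.541,6.000)
cell (0,7): code 1000 → (1.000,7.836)–(0.548,7.000)
cell (1,4): code 0100 → (1.091,5.000)–(2.000,4.251)
cell (1,5): code 1110 → (1.000,5.128)–(1.091,5.000)
cell (1,7): code 1101 → (1.130,8.000)–(1.000,7.836)
cell (1,8): code 1000 → (2.000,8.597)–(1.130,8.000)
cell (2,3): code 0100 → (2.121,4.000)–(3.000,3.072)
cell (2,4): code 1110 → (2.000,4.251)–(2.121,4.000)
cell (2,8): code 1001 → (3.000,8.707)–(2.000,8.597)
cell (3,2): code 0100 → (3.114,3.000)–(4.000,2.556)
cell (3,3): code 1110 → (3.000,3.072)–(3.114,3.000)
cell (3,8): code 1001 → (4.000,8.321)–(3.000,8.707)
cell (4,2): code 0110 → (4.000,2.556)–(5.000,2.698)
cell (4,5): code 1011 → (5.000,5.749)–(4.945,6.000)
cell (4,6): code 0011 → (4.945,6.000)–(4.899,7.000)
cell (4,7): code 0011 → (4.899,7.000)–(4.354,8.000)
cell (4,8): code 0001 → (4.354,8.000)–(4.000,8.321)
cell (5,2): code 0110 → (5.000,2.698)–(6.000,2.514)
cell (5,4): code 1011 → (6.000,4.044)–(5.163,5.000)
cell (5,5): code 0001 → (5.163,5.000)–(5.000,5.749)
cell (6,2): code 0010 → (6.000,2.514)–(6.535,3.000)
cell (6,3): code 0011 → (6.535,3.000)–(6.041,4.000)
cell (6,4): code 0001 → (6.041,4.000)–(6.000,4.044)
total: 24 segments, chained into 1 closed loop(s), length Σ = 19.132386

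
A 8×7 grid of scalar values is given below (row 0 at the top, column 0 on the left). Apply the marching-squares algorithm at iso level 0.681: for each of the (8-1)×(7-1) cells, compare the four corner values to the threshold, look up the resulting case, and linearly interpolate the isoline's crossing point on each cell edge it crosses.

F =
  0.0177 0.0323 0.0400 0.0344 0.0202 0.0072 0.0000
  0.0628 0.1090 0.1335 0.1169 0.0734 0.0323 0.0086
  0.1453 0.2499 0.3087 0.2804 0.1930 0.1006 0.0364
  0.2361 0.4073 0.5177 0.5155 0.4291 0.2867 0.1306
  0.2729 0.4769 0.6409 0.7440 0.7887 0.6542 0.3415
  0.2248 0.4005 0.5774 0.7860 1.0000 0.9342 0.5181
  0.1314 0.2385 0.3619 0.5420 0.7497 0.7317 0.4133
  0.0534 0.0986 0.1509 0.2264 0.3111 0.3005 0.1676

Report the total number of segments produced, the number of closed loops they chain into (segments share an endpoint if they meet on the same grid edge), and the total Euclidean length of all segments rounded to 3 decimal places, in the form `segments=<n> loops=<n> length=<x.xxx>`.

segments=12 loops=1 length=9.044

cell (3,2): code 0100 → (3.724,3.000)–(4.000,2.389)
cell (3,3): code 1100 → (3.701,4.000)–(3.724,3.000)
cell (3,4): code 1000 → (4.000,4.801)–(3.701,4.000)
cell (4,2): code 0110 → (4.000,2.389)–(5.000,2.497)
cell (4,4): code 1101 → (4.096,5.000)–(4.000,4.801)
cell (4,5): code 1000 → (5.000,5.609)–(4.096,5.000)
cell (5,2): code 0010 → (5.000,2.497)–(5.430,3.000)
cell (5,3): code 0111 → (5.430,3.000)–(6.000,3.669)
cell (5,5): code 1001 → (6.000,5.159)–(5.000,5.609)
cell (6,3): code 0010 → (6.000,3.669)–(6.157,4.000)
cell (6,4): code 0011 → (6.157,4.000)–(6.118,5.000)
cell (6,5): code 0001 → (6.118,5.000)–(6.000,5.159)
total: 12 segments, chained into 1 closed loop(s), length Σ = 9.044442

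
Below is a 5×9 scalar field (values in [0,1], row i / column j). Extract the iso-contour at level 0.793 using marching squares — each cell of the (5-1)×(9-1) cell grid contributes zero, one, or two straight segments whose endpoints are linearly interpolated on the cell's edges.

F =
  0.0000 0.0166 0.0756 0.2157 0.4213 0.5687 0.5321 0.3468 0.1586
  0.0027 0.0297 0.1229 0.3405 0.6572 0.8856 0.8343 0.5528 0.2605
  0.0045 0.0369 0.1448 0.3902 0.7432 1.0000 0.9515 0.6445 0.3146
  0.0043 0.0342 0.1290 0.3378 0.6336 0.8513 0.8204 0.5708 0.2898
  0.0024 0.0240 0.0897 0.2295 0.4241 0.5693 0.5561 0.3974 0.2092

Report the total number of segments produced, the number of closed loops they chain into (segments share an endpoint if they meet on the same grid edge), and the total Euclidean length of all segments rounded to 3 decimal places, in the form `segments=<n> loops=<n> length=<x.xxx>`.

segments=10 loops=1 length=7.565

cell (0,4): code 0100 → (0.708,5.000)–(1.000,4.595)
cell (0,5): code 1100 → (0.863,6.000)–(0.708,5.000)
cell (0,6): code 1000 → (1.000,6.147)–(0.863,6.000)
cell (1,4): code 0110 → (1.000,4.595)–(2.000,4.194)
cell (1,6): code 1001 → (2.000,6.516)–(1.000,6.147)
cell (2,4): code 0110 → (2.000,4.194)–(3.000,4.732)
cell (2,6): code 1001 → (3.000,6.110)–(2.000,6.516)
cell (3,4): code 0010 → (3.000,4.732)–(3.207,5.000)
cell (3,5): code 0011 → (3.207,5.000)–(3.104,6.000)
cell (3,6): code 0001 → (3.104,6.000)–(3.000,6.110)
total: 10 segments, chained into 1 closed loop(s), length Σ = 7.565404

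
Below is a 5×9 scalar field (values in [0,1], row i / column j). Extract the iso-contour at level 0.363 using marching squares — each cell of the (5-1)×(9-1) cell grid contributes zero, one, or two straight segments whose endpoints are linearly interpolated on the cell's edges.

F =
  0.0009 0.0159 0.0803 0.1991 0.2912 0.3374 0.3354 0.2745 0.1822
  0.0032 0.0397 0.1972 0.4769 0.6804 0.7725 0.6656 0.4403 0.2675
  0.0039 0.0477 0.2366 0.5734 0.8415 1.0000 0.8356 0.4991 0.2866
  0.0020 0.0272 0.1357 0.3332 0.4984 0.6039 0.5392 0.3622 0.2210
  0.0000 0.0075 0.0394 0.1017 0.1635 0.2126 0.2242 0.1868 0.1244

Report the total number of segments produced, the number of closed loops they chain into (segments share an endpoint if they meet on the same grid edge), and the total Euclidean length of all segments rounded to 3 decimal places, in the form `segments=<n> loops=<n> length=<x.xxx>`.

segments=16 loops=1 length=14.014

cell (0,2): code 0100 → (0.590,3.000)–(1.000,2.593)
cell (0,3): code 1100 → (0.184,4.000)–(0.590,3.000)
cell (0,4): code 1100 → (0.059,5.000)–(0.184,4.000)
cell (0,5): code 1100 → (0.084,6.000)–(0.059,5.000)
cell (0,6): code 1100 → (0.534,7.000)–(0.084,6.000)
cell (0,7): code 1000 → (1.000,7.447)–(0.534,7.000)
cell (1,2): code 0110 → (1.000,2.593)–(2.000,2.375)
cell (1,7): code 1001 → (2.000,7.640)–(1.000,7.447)
cell (2,2): code 0010 → (2.000,2.375)–(2.876,3.000)
cell (2,3): code 0111 → (2.876,3.000)–(3.000,3.180)
cell (2,6): code 1011 → (3.000,6.995)–(2.994,7.000)
cell (2,7): code 0001 → (2.994,7.000)–(2.000,7.640)
cell (3,3): code 0010 → (3.000,3.180)–(3.404,4.000)
cell (3,4): code 0011 → (3.404,4.000)–(3.616,5.000)
cell (3,5): code 0011 → (3.616,5.000)–(3.559,6.000)
cell (3,6): code 0001 → (3.559,6.000)–(3.000,6.995)
total: 16 segments, chained into 1 closed loop(s), length Σ = 14.014026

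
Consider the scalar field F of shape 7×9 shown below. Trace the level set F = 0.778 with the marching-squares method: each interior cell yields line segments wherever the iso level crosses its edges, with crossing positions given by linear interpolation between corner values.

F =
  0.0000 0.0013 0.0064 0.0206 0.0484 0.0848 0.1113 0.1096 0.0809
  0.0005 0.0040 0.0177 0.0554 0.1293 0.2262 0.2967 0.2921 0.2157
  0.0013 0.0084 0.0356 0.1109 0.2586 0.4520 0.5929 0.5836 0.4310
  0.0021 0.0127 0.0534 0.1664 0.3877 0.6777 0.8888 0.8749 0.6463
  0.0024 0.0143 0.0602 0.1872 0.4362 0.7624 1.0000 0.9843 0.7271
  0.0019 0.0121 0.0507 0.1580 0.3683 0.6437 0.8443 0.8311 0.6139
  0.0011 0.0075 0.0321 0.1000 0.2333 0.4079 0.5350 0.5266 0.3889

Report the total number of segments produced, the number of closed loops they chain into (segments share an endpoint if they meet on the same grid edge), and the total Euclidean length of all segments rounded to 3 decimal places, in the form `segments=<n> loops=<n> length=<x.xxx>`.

segments=10 loops=1 length=8.342

cell (2,5): code 0100 → (2.626,6.000)–(3.000,5.475)
cell (2,6): code 1100 → (2.667,7.000)–(2.626,6.000)
cell (2,7): code 1000 → (3.000,7.424)–(2.667,7.000)
cell (3,5): code 0110 → (3.000,5.475)–(4.000,5.066)
cell (3,7): code 1001 → (4.000,7.802)–(3.000,7.424)
cell (4,5): code 0110 → (4.000,5.066)–(5.000,5.669)
cell (4,7): code 1001 → (5.000,7.244)–(4.000,7.802)
cell (5,5): code 0010 → (5.000,5.669)–(5.214,6.000)
cell (5,6): code 0011 → (5.214,6.000)–(5.174,7.000)
cell (5,7): code 0001 → (5.174,7.000)–(5.000,7.244)
total: 10 segments, chained into 1 closed loop(s), length Σ = 8.342330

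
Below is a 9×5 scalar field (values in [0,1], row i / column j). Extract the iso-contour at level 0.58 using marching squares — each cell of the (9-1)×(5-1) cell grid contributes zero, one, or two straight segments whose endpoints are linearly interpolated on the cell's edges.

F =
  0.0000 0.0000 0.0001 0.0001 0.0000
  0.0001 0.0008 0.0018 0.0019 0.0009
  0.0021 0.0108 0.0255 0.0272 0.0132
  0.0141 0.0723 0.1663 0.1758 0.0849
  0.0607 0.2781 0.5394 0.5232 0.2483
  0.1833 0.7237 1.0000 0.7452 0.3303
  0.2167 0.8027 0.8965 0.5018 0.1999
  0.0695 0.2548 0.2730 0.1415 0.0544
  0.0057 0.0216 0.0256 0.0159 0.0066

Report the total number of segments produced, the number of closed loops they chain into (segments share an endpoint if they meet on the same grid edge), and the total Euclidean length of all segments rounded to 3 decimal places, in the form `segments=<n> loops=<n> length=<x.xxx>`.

segments=10 loops=1 length=8.118

cell (4,0): code 0100 → (4.678,1.000)–(5.000,0.734)
cell (4,1): code 1100 → (4.088,2.000)–(4.678,1.000)
cell (4,2): code 1100 → (4.256,3.000)–(4.088,2.000)
cell (4,3): code 1000 → (5.000,3.398)–(4.256,3.000)
cell (5,0): code 0110 → (5.000,0.734)–(6.000,0.620)
cell (5,2): code 1011 → (6.000,2.802)–(5.679,3.000)
cell (5,3): code 0001 → (5.679,3.000)–(5.000,3.398)
cell (6,0): code 0010 → (6.000,0.620)–(6.406,1.000)
cell (6,1): code 0011 → (6.406,1.000)–(6.508,2.000)
cell (6,2): code 0001 → (6.508,2.000)–(6.000,2.802)
total: 10 segments, chained into 1 closed loop(s), length Σ = 8.118109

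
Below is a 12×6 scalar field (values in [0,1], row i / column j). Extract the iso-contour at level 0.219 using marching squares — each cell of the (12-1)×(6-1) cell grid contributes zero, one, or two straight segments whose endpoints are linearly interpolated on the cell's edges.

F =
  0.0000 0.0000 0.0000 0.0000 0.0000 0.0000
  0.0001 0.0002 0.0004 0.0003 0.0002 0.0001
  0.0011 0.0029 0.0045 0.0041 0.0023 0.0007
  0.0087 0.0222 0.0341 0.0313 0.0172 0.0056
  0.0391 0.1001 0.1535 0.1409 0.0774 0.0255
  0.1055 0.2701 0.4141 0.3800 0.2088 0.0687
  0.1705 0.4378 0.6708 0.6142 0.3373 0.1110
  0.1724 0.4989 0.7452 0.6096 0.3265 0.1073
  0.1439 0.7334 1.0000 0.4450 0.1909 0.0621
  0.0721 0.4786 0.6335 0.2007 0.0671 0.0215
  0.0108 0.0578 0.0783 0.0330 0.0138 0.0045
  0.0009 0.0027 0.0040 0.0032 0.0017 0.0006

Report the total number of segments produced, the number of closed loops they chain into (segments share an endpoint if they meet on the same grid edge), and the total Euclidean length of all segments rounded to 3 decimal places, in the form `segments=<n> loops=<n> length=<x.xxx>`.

cell (4,0): code 0100 → (4.699,1.000)–(5.000,0.690)
cell (4,1): code 1100 → (4.251,2.000)–(4.699,1.000)
cell (4,2): code 1100 → (4.327,3.000)–(4.251,2.000)
cell (4,3): code 1000 → (5.000,3.940)–(4.327,3.000)
cell (5,0): code 0110 → (5.000,0.690)–(6.000,0.181)
cell (5,3): code 1101 → (5.079,4.000)–(5.000,3.940)
cell (5,4): code 1000 → (6.000,4.523)–(5.079,4.000)
cell (6,0): code 0110 → (6.000,0.181)–(7.000,0.143)
cell (6,4): code 1001 → (7.000,4.490)–(6.000,4.523)
cell (7,0): code 0110 → (7.000,0.143)–(8.000,0.127)
cell (7,3): code 1011 → (8.000,3.889)–(7.793,4.000)
cell (7,4): code 0001 → (7.793,4.000)–(7.000,4.490)
cell (8,0): code 0110 → (8.000,0.127)–(9.000,0.361)
cell (8,2): code 1011 → (9.000,2.958)–(8.925,3.000)
cell (8,3): code 0001 → (8.925,3.000)–(8.000,3.889)
cell (9,0): code 0010 → (9.000,0.361)–(9.617,1.000)
cell (9,1): code 0011 → (9.617,1.000)–(9.747,2.000)
cell (9,2): code 0001 → (9.747,2.000)–(9.000,2.958)
total: 18 segments, chained into 1 closed loop(s), length Σ = 15.642446

segments=18 loops=1 length=15.642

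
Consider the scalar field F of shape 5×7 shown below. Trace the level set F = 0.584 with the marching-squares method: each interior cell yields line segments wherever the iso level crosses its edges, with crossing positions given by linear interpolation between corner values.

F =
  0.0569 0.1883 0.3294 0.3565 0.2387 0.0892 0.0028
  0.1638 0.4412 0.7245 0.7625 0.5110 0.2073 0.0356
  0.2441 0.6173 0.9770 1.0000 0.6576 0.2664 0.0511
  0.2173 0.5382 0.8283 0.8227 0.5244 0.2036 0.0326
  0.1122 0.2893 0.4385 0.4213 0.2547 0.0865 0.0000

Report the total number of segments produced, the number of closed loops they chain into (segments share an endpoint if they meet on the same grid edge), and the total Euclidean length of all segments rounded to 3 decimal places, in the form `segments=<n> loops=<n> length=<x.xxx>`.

segments=14 loops=1 length=9.877

cell (0,1): code 0100 → (0.644,2.000)–(1.000,1.504)
cell (0,2): code 1100 → (0.560,3.000)–(0.644,2.000)
cell (0,3): code 1000 → (1.000,3.710)–(0.560,3.000)
cell (1,0): code 0100 → (1.811,1.000)–(2.000,0.911)
cell (1,1): code 1110 → (1.000,1.504)–(1.811,1.000)
cell (1,3): code 1101 → (1.498,4.000)–(1.000,3.710)
cell (1,4): code 1000 → (2.000,4.188)–(1.498,4.000)
cell (2,0): code 0010 → (2.000,0.911)–(2.421,1.000)
cell (2,1): code 0111 → (2.421,1.000)–(3.000,1.158)
cell (2,3): code 1011 → (3.000,3.800)–(2.553,4.000)
cell (2,4): code 0001 → (2.553,4.000)–(2.000,4.188)
cell (3,1): code 0010 → (3.000,1.158)–(3.627,2.000)
cell (3,2): code 0011 → (3.627,2.000)–(3.595,3.000)
cell (3,3): code 0001 → (3.595,3.000)–(3.000,3.800)
total: 14 segments, chained into 1 closed loop(s), length Σ = 9.876525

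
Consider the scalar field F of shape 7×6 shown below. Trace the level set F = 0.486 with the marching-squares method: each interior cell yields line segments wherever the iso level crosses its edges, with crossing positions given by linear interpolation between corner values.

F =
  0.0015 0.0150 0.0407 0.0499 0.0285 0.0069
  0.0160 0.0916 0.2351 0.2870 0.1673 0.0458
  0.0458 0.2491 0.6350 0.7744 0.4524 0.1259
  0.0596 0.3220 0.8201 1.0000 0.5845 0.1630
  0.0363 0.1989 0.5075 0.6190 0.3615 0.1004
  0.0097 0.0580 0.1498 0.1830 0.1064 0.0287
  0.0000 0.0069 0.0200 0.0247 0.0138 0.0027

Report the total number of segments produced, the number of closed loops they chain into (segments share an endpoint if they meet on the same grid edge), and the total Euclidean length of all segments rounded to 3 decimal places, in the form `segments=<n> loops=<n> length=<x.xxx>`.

segments=12 loops=1 length=8.856

cell (1,1): code 0100 → (1.627,2.000)–(2.000,1.614)
cell (1,2): code 1100 → (1.408,3.000)–(1.627,2.000)
cell (1,3): code 1000 → (2.000,3.896)–(1.408,3.000)
cell (2,1): code 0110 → (2.000,1.614)–(3.000,1.329)
cell (2,3): code 1101 → (2.254,4.000)–(2.000,3.896)
cell (2,4): code 1000 → (3.000,4.234)–(2.254,4.000)
cell (3,1): code 0110 → (3.000,1.329)–(4.000,1.930)
cell (3,3): code 1011 → (4.000,3.517)–(3.442,4.000)
cell (3,4): code 0001 → (3.442,4.000)–(3.000,4.234)
cell (4,1): code 0010 → (4.000,1.930)–(4.060,2.000)
cell (4,2): code 0011 → (4.060,2.000)–(4.305,3.000)
cell (4,3): code 0001 → (4.305,3.000)–(4.000,3.517)
total: 12 segments, chained into 1 closed loop(s), length Σ = 8.856255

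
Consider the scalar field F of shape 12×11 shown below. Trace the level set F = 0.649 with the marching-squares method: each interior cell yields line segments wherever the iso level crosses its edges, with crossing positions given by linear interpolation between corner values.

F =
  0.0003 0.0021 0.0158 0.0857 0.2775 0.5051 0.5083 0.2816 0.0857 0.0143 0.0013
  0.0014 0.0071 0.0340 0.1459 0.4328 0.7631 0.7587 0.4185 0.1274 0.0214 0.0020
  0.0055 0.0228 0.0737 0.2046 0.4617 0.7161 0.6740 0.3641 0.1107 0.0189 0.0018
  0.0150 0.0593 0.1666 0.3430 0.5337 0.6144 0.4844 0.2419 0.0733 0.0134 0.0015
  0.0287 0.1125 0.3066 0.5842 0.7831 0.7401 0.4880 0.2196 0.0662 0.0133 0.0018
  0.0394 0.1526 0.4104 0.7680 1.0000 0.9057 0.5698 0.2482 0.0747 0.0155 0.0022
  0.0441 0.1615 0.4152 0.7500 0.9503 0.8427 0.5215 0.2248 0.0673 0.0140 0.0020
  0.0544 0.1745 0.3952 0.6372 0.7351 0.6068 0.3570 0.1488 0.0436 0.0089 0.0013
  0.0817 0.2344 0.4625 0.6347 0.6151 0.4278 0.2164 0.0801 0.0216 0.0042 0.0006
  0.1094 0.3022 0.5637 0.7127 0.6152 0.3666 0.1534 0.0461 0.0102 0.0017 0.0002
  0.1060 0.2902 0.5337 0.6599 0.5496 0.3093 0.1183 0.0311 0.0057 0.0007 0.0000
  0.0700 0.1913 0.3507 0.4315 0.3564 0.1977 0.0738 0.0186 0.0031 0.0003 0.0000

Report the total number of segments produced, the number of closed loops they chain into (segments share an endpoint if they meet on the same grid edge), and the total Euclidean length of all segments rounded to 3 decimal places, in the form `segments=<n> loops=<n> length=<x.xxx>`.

cell (0,4): code 0100 → (0.558,5.000)–(1.000,4.655)
cell (0,5): code 1100 → (0.562,6.000)–(0.558,5.000)
cell (0,6): code 1000 → (1.000,6.322)–(0.562,6.000)
cell (1,4): code 0110 → (1.000,4.655)–(2.000,4.736)
cell (1,6): code 1001 → (2.000,6.081)–(1.000,6.322)
cell (2,4): code 0010 → (2.000,4.736)–(2.660,5.000)
cell (2,5): code 0011 → (2.660,5.000)–(2.132,6.000)
cell (2,6): code 0001 → (2.132,6.000)–(2.000,6.081)
cell (3,3): code 0100 → (3.462,4.000)–(4.000,3.326)
cell (3,4): code 1100 → (3.275,5.000)–(3.462,4.000)
cell (3,5): code 1000 → (4.000,5.361)–(3.275,5.000)
cell (4,2): code 0100 → (4.353,3.000)–(5.000,2.667)
cell (4,3): code 1110 → (4.000,3.326)–(4.353,3.000)
cell (4,5): code 1001 → (5.000,5.764)–(4.000,5.361)
cell (5,2): code 0110 → (5.000,2.667)–(6.000,2.698)
cell (5,5): code 1001 → (6.000,5.603)–(5.000,5.764)
cell (6,2): code 0010 → (6.000,2.698)–(6.895,3.000)
cell (6,3): code 0111 → (6.895,3.000)–(7.000,3.121)
cell (6,4): code 1011 → (7.000,4.671)–(6.821,5.000)
cell (6,5): code 0001 → (6.821,5.000)–(6.000,5.603)
cell (7,3): code 0010 → (7.000,3.121)–(7.717,4.000)
cell (7,4): code 0001 → (7.717,4.000)–(7.000,4.671)
cell (8,2): code 0100 → (8.183,3.000)–(9.000,2.572)
cell (8,3): code 1000 → (9.000,3.653)–(8.183,3.000)
cell (9,2): code 0110 → (9.000,2.572)–(10.000,2.914)
cell (9,3): code 1001 → (10.000,3.099)–(9.000,3.653)
cell (10,2): code 0010 → (10.000,2.914)–(10.048,3.000)
cell (10,3): code 0001 → (10.048,3.000)–(10.000,3.099)
total: 28 segments, chained into 3 closed loop(s), length Σ = 22.113426

segments=28 loops=3 length=22.113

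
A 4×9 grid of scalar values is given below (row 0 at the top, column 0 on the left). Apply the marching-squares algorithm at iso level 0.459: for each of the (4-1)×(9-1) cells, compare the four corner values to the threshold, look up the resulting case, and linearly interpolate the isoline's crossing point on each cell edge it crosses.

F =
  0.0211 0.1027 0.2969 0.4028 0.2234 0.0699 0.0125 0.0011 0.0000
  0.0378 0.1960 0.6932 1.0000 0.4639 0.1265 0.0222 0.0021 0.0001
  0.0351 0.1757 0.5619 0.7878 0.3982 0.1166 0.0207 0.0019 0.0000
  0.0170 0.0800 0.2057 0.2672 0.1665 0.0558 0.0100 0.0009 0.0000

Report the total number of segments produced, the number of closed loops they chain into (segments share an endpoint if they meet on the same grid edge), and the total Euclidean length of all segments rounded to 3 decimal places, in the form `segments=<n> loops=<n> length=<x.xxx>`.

segments=10 loops=1 length=7.704

cell (0,1): code 0100 → (0.409,2.000)–(1.000,1.529)
cell (0,2): code 1100 → (0.094,3.000)–(0.409,2.000)
cell (0,3): code 1100 → (0.980,4.000)–(0.094,3.000)
cell (0,4): code 1000 → (1.000,4.015)–(0.980,4.000)
cell (1,1): code 0110 → (1.000,1.529)–(2.000,1.734)
cell (1,3): code 1011 → (2.000,3.844)–(1.075,4.000)
cell (1,4): code 0001 → (1.075,4.000)–(1.000,4.015)
cell (2,1): code 0010 → (2.000,1.734)–(2.289,2.000)
cell (2,2): code 0011 → (2.289,2.000)–(2.632,3.000)
cell (2,3): code 0001 → (2.632,3.000)–(2.000,3.844)
total: 10 segments, chained into 1 closed loop(s), length Σ = 7.704250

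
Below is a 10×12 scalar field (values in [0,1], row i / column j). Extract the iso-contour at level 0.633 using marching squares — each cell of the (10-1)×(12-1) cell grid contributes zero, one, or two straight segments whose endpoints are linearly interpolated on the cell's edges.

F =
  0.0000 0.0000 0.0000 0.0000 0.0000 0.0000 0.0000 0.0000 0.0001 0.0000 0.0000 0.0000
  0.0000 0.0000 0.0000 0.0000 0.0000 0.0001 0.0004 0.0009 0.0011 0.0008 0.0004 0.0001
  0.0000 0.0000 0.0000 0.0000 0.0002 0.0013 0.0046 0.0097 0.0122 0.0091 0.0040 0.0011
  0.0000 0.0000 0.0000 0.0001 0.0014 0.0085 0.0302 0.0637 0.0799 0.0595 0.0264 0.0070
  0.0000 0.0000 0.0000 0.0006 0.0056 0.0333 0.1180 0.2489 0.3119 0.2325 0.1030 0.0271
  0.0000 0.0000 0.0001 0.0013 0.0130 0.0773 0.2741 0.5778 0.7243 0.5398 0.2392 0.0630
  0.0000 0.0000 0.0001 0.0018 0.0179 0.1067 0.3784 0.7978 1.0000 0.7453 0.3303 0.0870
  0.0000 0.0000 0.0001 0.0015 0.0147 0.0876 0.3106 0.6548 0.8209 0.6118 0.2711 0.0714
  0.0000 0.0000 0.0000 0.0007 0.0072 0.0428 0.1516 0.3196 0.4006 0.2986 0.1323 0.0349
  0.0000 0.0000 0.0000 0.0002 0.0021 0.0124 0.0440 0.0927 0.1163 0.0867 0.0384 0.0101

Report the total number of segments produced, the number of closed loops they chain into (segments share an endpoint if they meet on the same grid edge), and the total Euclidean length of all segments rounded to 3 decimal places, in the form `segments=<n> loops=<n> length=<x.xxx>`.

cell (4,7): code 0100 → (4.779,8.000)–(5.000,7.377)
cell (4,8): code 1000 → (5.000,8.495)–(4.779,8.000)
cell (5,6): code 0100 → (5.251,7.000)–(6.000,6.607)
cell (5,7): code 1110 → (5.000,7.377)–(5.251,7.000)
cell (5,8): code 1101 → (5.454,9.000)–(5.000,8.495)
cell (5,9): code 1000 → (6.000,9.271)–(5.454,9.000)
cell (6,6): code 0110 → (6.000,6.607)–(7.000,6.937)
cell (6,8): code 1011 → (7.000,8.899)–(6.841,9.000)
cell (6,9): code 0001 → (6.841,9.000)–(6.000,9.271)
cell (7,6): code 0010 → (7.000,6.937)–(7.065,7.000)
cell (7,7): code 0011 → (7.065,7.000)–(7.447,8.000)
cell (7,8): code 0001 → (7.447,8.000)–(7.000,8.899)
total: 12 segments, chained into 1 closed loop(s), length Σ = 8.080659

segments=12 loops=1 length=8.081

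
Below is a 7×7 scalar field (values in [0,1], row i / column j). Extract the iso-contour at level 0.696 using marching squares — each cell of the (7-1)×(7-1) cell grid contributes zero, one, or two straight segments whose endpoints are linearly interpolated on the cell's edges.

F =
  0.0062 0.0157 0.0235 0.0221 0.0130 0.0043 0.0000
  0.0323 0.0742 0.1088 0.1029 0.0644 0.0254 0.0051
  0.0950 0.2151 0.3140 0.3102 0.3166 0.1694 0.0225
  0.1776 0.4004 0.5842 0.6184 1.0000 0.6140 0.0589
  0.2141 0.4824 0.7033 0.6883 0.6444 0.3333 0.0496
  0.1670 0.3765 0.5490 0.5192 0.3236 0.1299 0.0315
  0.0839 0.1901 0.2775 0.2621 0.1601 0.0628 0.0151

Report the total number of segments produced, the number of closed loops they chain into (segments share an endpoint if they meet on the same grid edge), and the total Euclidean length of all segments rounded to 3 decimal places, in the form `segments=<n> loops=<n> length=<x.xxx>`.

segments=8 loops=2 length=5.255

cell (2,3): code 0100 → (2.555,4.000)–(3.000,3.203)
cell (2,4): code 1000 → (3.000,4.788)–(2.555,4.000)
cell (3,1): code 0100 → (3.939,2.000)–(4.000,1.967)
cell (3,2): code 1000 → (4.000,2.487)–(3.939,2.000)
cell (3,3): code 0010 → (3.000,3.203)–(3.855,4.000)
cell (3,4): code 0001 → (3.855,4.000)–(3.000,4.788)
cell (4,1): code 0010 → (4.000,1.967)–(4.047,2.000)
cell (4,2): code 0001 → (4.047,2.000)–(4.000,2.487)
total: 8 segments, chained into 2 closed loop(s), length Σ = 5.254660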